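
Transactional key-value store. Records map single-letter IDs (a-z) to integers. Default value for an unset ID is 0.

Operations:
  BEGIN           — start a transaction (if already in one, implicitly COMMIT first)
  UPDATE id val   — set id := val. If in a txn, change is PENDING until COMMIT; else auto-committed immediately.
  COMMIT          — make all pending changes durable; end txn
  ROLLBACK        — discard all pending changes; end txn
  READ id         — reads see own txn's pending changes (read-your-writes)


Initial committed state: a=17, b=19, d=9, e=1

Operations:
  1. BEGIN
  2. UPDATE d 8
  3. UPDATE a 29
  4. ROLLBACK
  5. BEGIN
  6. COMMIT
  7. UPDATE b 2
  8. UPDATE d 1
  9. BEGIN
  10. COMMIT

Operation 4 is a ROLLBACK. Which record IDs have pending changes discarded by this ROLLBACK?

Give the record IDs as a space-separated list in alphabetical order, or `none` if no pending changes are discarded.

Answer: a d

Derivation:
Initial committed: {a=17, b=19, d=9, e=1}
Op 1: BEGIN: in_txn=True, pending={}
Op 2: UPDATE d=8 (pending; pending now {d=8})
Op 3: UPDATE a=29 (pending; pending now {a=29, d=8})
Op 4: ROLLBACK: discarded pending ['a', 'd']; in_txn=False
Op 5: BEGIN: in_txn=True, pending={}
Op 6: COMMIT: merged [] into committed; committed now {a=17, b=19, d=9, e=1}
Op 7: UPDATE b=2 (auto-commit; committed b=2)
Op 8: UPDATE d=1 (auto-commit; committed d=1)
Op 9: BEGIN: in_txn=True, pending={}
Op 10: COMMIT: merged [] into committed; committed now {a=17, b=2, d=1, e=1}
ROLLBACK at op 4 discards: ['a', 'd']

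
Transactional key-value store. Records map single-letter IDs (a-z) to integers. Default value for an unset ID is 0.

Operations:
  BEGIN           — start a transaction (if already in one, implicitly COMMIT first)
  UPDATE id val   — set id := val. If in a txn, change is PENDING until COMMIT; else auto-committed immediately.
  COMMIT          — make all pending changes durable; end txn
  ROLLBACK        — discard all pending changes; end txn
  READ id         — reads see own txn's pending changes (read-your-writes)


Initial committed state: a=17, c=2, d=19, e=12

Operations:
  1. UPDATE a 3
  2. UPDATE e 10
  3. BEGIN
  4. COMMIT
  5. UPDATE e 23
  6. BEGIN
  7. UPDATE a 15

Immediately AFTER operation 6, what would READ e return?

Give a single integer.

Answer: 23

Derivation:
Initial committed: {a=17, c=2, d=19, e=12}
Op 1: UPDATE a=3 (auto-commit; committed a=3)
Op 2: UPDATE e=10 (auto-commit; committed e=10)
Op 3: BEGIN: in_txn=True, pending={}
Op 4: COMMIT: merged [] into committed; committed now {a=3, c=2, d=19, e=10}
Op 5: UPDATE e=23 (auto-commit; committed e=23)
Op 6: BEGIN: in_txn=True, pending={}
After op 6: visible(e) = 23 (pending={}, committed={a=3, c=2, d=19, e=23})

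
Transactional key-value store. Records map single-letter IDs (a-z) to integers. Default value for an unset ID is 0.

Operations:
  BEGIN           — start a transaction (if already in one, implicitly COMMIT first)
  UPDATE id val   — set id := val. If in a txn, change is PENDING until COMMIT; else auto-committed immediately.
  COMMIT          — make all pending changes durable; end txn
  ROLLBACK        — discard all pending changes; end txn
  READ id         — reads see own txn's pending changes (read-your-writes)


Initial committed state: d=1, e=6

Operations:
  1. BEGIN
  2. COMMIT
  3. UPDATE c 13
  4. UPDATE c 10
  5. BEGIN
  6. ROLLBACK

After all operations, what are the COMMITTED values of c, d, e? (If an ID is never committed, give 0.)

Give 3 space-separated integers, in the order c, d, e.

Answer: 10 1 6

Derivation:
Initial committed: {d=1, e=6}
Op 1: BEGIN: in_txn=True, pending={}
Op 2: COMMIT: merged [] into committed; committed now {d=1, e=6}
Op 3: UPDATE c=13 (auto-commit; committed c=13)
Op 4: UPDATE c=10 (auto-commit; committed c=10)
Op 5: BEGIN: in_txn=True, pending={}
Op 6: ROLLBACK: discarded pending []; in_txn=False
Final committed: {c=10, d=1, e=6}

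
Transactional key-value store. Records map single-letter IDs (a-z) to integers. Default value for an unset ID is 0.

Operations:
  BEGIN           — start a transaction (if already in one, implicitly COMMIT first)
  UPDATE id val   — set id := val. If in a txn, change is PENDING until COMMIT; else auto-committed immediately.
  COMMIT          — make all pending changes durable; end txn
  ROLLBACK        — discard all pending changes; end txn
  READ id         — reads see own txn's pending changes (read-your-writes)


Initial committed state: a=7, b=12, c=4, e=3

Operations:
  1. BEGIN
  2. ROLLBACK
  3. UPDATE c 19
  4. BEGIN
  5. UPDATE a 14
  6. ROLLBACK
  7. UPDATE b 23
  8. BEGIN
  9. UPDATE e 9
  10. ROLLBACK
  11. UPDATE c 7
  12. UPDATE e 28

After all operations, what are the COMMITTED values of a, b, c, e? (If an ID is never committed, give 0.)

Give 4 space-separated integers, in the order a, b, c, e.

Answer: 7 23 7 28

Derivation:
Initial committed: {a=7, b=12, c=4, e=3}
Op 1: BEGIN: in_txn=True, pending={}
Op 2: ROLLBACK: discarded pending []; in_txn=False
Op 3: UPDATE c=19 (auto-commit; committed c=19)
Op 4: BEGIN: in_txn=True, pending={}
Op 5: UPDATE a=14 (pending; pending now {a=14})
Op 6: ROLLBACK: discarded pending ['a']; in_txn=False
Op 7: UPDATE b=23 (auto-commit; committed b=23)
Op 8: BEGIN: in_txn=True, pending={}
Op 9: UPDATE e=9 (pending; pending now {e=9})
Op 10: ROLLBACK: discarded pending ['e']; in_txn=False
Op 11: UPDATE c=7 (auto-commit; committed c=7)
Op 12: UPDATE e=28 (auto-commit; committed e=28)
Final committed: {a=7, b=23, c=7, e=28}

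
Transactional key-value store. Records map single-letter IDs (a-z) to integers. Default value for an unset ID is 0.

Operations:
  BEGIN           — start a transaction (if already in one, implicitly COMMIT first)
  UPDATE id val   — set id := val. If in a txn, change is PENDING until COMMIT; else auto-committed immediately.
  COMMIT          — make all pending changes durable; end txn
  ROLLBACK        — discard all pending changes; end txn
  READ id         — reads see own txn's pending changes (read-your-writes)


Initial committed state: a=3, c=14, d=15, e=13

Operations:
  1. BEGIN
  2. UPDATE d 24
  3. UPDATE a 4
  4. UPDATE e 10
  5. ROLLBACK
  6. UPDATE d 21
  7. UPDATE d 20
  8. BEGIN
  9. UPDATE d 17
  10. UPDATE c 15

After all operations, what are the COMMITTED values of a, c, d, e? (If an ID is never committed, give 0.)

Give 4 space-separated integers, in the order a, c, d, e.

Answer: 3 14 20 13

Derivation:
Initial committed: {a=3, c=14, d=15, e=13}
Op 1: BEGIN: in_txn=True, pending={}
Op 2: UPDATE d=24 (pending; pending now {d=24})
Op 3: UPDATE a=4 (pending; pending now {a=4, d=24})
Op 4: UPDATE e=10 (pending; pending now {a=4, d=24, e=10})
Op 5: ROLLBACK: discarded pending ['a', 'd', 'e']; in_txn=False
Op 6: UPDATE d=21 (auto-commit; committed d=21)
Op 7: UPDATE d=20 (auto-commit; committed d=20)
Op 8: BEGIN: in_txn=True, pending={}
Op 9: UPDATE d=17 (pending; pending now {d=17})
Op 10: UPDATE c=15 (pending; pending now {c=15, d=17})
Final committed: {a=3, c=14, d=20, e=13}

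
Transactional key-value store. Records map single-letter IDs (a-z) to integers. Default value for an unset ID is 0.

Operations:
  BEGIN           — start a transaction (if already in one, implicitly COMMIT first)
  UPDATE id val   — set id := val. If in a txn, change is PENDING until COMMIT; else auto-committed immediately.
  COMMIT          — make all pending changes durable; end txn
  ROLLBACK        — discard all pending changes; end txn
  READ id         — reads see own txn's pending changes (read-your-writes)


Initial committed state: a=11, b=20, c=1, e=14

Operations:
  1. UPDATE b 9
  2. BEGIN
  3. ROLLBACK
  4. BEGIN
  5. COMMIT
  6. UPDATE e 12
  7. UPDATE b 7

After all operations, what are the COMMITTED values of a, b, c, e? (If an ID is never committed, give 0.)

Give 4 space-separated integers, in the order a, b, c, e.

Initial committed: {a=11, b=20, c=1, e=14}
Op 1: UPDATE b=9 (auto-commit; committed b=9)
Op 2: BEGIN: in_txn=True, pending={}
Op 3: ROLLBACK: discarded pending []; in_txn=False
Op 4: BEGIN: in_txn=True, pending={}
Op 5: COMMIT: merged [] into committed; committed now {a=11, b=9, c=1, e=14}
Op 6: UPDATE e=12 (auto-commit; committed e=12)
Op 7: UPDATE b=7 (auto-commit; committed b=7)
Final committed: {a=11, b=7, c=1, e=12}

Answer: 11 7 1 12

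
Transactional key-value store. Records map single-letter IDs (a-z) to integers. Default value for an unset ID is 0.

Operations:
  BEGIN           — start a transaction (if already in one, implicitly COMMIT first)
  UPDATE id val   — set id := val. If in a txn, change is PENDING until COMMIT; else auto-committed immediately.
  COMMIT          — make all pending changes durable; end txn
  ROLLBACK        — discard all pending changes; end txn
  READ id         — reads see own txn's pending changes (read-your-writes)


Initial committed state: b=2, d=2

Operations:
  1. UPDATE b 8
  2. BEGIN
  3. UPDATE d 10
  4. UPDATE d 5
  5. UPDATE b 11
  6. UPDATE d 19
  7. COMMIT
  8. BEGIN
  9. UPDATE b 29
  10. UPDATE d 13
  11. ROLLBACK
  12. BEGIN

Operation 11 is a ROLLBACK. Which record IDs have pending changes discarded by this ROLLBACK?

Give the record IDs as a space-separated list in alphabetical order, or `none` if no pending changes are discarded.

Answer: b d

Derivation:
Initial committed: {b=2, d=2}
Op 1: UPDATE b=8 (auto-commit; committed b=8)
Op 2: BEGIN: in_txn=True, pending={}
Op 3: UPDATE d=10 (pending; pending now {d=10})
Op 4: UPDATE d=5 (pending; pending now {d=5})
Op 5: UPDATE b=11 (pending; pending now {b=11, d=5})
Op 6: UPDATE d=19 (pending; pending now {b=11, d=19})
Op 7: COMMIT: merged ['b', 'd'] into committed; committed now {b=11, d=19}
Op 8: BEGIN: in_txn=True, pending={}
Op 9: UPDATE b=29 (pending; pending now {b=29})
Op 10: UPDATE d=13 (pending; pending now {b=29, d=13})
Op 11: ROLLBACK: discarded pending ['b', 'd']; in_txn=False
Op 12: BEGIN: in_txn=True, pending={}
ROLLBACK at op 11 discards: ['b', 'd']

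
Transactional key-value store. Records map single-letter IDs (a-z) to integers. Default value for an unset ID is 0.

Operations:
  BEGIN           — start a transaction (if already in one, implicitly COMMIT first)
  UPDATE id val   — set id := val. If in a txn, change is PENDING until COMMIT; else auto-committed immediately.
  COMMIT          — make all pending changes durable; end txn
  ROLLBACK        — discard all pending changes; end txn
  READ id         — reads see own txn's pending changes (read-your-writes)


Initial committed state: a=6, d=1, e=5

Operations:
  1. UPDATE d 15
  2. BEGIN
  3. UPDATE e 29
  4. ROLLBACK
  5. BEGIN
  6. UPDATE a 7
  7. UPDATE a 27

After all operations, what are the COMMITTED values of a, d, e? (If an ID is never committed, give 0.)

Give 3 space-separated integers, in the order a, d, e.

Initial committed: {a=6, d=1, e=5}
Op 1: UPDATE d=15 (auto-commit; committed d=15)
Op 2: BEGIN: in_txn=True, pending={}
Op 3: UPDATE e=29 (pending; pending now {e=29})
Op 4: ROLLBACK: discarded pending ['e']; in_txn=False
Op 5: BEGIN: in_txn=True, pending={}
Op 6: UPDATE a=7 (pending; pending now {a=7})
Op 7: UPDATE a=27 (pending; pending now {a=27})
Final committed: {a=6, d=15, e=5}

Answer: 6 15 5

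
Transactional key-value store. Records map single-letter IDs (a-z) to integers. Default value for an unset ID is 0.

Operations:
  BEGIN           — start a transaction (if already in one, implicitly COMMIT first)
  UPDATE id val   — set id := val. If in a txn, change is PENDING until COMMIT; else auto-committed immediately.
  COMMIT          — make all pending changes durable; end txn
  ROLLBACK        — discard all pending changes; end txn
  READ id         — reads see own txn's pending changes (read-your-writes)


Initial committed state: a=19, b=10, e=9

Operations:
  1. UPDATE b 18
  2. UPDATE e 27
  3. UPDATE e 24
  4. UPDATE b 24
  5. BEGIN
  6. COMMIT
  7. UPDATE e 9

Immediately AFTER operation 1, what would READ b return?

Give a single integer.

Answer: 18

Derivation:
Initial committed: {a=19, b=10, e=9}
Op 1: UPDATE b=18 (auto-commit; committed b=18)
After op 1: visible(b) = 18 (pending={}, committed={a=19, b=18, e=9})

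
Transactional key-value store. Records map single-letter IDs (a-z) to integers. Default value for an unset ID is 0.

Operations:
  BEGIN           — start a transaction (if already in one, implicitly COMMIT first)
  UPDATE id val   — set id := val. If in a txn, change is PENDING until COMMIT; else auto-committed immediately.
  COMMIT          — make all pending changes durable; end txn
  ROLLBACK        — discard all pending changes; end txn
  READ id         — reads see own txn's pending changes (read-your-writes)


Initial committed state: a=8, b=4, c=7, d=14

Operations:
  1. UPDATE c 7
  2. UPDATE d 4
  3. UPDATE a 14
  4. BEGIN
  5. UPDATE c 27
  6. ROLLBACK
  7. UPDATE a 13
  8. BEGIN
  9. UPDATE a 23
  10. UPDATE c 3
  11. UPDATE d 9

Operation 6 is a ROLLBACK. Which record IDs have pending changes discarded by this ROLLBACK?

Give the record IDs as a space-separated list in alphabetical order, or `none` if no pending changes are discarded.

Initial committed: {a=8, b=4, c=7, d=14}
Op 1: UPDATE c=7 (auto-commit; committed c=7)
Op 2: UPDATE d=4 (auto-commit; committed d=4)
Op 3: UPDATE a=14 (auto-commit; committed a=14)
Op 4: BEGIN: in_txn=True, pending={}
Op 5: UPDATE c=27 (pending; pending now {c=27})
Op 6: ROLLBACK: discarded pending ['c']; in_txn=False
Op 7: UPDATE a=13 (auto-commit; committed a=13)
Op 8: BEGIN: in_txn=True, pending={}
Op 9: UPDATE a=23 (pending; pending now {a=23})
Op 10: UPDATE c=3 (pending; pending now {a=23, c=3})
Op 11: UPDATE d=9 (pending; pending now {a=23, c=3, d=9})
ROLLBACK at op 6 discards: ['c']

Answer: c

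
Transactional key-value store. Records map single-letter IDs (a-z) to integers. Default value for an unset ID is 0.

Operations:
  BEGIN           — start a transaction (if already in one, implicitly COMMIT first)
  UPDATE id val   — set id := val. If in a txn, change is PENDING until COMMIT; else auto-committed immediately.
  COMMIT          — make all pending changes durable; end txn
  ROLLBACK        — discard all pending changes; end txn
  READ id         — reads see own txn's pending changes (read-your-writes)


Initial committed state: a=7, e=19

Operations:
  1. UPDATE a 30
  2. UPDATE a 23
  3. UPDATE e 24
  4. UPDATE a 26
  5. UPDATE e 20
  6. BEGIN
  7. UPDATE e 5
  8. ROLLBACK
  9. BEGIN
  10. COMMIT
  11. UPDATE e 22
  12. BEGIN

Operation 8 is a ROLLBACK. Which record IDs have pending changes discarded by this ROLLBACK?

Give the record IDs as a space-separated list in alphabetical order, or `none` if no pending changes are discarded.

Initial committed: {a=7, e=19}
Op 1: UPDATE a=30 (auto-commit; committed a=30)
Op 2: UPDATE a=23 (auto-commit; committed a=23)
Op 3: UPDATE e=24 (auto-commit; committed e=24)
Op 4: UPDATE a=26 (auto-commit; committed a=26)
Op 5: UPDATE e=20 (auto-commit; committed e=20)
Op 6: BEGIN: in_txn=True, pending={}
Op 7: UPDATE e=5 (pending; pending now {e=5})
Op 8: ROLLBACK: discarded pending ['e']; in_txn=False
Op 9: BEGIN: in_txn=True, pending={}
Op 10: COMMIT: merged [] into committed; committed now {a=26, e=20}
Op 11: UPDATE e=22 (auto-commit; committed e=22)
Op 12: BEGIN: in_txn=True, pending={}
ROLLBACK at op 8 discards: ['e']

Answer: e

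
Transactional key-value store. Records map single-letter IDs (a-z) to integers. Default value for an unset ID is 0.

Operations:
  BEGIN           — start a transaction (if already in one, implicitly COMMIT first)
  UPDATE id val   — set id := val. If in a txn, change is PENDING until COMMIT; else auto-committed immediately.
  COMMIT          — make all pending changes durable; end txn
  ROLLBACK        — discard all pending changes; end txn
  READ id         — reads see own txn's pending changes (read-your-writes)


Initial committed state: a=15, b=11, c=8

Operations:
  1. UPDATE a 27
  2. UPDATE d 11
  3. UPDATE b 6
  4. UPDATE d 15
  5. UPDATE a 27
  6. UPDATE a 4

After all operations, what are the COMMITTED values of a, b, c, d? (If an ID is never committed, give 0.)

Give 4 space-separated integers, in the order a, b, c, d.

Answer: 4 6 8 15

Derivation:
Initial committed: {a=15, b=11, c=8}
Op 1: UPDATE a=27 (auto-commit; committed a=27)
Op 2: UPDATE d=11 (auto-commit; committed d=11)
Op 3: UPDATE b=6 (auto-commit; committed b=6)
Op 4: UPDATE d=15 (auto-commit; committed d=15)
Op 5: UPDATE a=27 (auto-commit; committed a=27)
Op 6: UPDATE a=4 (auto-commit; committed a=4)
Final committed: {a=4, b=6, c=8, d=15}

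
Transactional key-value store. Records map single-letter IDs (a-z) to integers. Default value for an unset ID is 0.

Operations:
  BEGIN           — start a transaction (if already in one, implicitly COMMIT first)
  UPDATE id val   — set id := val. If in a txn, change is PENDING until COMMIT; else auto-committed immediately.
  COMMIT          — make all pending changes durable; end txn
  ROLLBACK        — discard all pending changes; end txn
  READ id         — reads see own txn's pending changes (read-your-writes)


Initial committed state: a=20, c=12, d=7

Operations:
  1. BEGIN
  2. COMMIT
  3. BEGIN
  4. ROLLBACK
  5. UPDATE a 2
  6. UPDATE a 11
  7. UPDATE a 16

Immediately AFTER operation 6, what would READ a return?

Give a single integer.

Initial committed: {a=20, c=12, d=7}
Op 1: BEGIN: in_txn=True, pending={}
Op 2: COMMIT: merged [] into committed; committed now {a=20, c=12, d=7}
Op 3: BEGIN: in_txn=True, pending={}
Op 4: ROLLBACK: discarded pending []; in_txn=False
Op 5: UPDATE a=2 (auto-commit; committed a=2)
Op 6: UPDATE a=11 (auto-commit; committed a=11)
After op 6: visible(a) = 11 (pending={}, committed={a=11, c=12, d=7})

Answer: 11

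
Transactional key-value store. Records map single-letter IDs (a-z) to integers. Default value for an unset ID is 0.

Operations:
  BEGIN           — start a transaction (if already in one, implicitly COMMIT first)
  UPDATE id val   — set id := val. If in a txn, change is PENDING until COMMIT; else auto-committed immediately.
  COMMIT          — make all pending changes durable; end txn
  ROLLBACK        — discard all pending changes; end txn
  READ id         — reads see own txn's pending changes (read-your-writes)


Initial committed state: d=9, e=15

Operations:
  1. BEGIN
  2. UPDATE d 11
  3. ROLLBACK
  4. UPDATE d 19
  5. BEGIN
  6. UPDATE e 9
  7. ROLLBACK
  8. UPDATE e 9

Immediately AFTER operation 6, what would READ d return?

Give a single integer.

Answer: 19

Derivation:
Initial committed: {d=9, e=15}
Op 1: BEGIN: in_txn=True, pending={}
Op 2: UPDATE d=11 (pending; pending now {d=11})
Op 3: ROLLBACK: discarded pending ['d']; in_txn=False
Op 4: UPDATE d=19 (auto-commit; committed d=19)
Op 5: BEGIN: in_txn=True, pending={}
Op 6: UPDATE e=9 (pending; pending now {e=9})
After op 6: visible(d) = 19 (pending={e=9}, committed={d=19, e=15})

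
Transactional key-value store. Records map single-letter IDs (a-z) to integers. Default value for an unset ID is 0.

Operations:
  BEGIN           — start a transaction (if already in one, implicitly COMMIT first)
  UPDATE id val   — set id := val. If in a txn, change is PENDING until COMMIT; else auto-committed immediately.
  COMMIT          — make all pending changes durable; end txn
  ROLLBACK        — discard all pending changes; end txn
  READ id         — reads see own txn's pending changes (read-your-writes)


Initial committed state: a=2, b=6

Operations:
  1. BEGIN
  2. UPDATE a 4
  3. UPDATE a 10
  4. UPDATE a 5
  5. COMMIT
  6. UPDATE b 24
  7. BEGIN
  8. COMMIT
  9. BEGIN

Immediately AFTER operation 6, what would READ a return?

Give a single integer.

Answer: 5

Derivation:
Initial committed: {a=2, b=6}
Op 1: BEGIN: in_txn=True, pending={}
Op 2: UPDATE a=4 (pending; pending now {a=4})
Op 3: UPDATE a=10 (pending; pending now {a=10})
Op 4: UPDATE a=5 (pending; pending now {a=5})
Op 5: COMMIT: merged ['a'] into committed; committed now {a=5, b=6}
Op 6: UPDATE b=24 (auto-commit; committed b=24)
After op 6: visible(a) = 5 (pending={}, committed={a=5, b=24})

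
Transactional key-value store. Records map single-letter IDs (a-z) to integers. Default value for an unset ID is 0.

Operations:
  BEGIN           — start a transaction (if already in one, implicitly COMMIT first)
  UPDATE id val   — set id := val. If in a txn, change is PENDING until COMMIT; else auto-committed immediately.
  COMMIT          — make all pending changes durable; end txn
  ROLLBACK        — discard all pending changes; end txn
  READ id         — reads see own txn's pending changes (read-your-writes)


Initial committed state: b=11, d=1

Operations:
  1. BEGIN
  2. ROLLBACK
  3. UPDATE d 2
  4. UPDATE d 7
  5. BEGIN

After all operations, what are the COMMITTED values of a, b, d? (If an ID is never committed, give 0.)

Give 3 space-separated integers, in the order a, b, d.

Answer: 0 11 7

Derivation:
Initial committed: {b=11, d=1}
Op 1: BEGIN: in_txn=True, pending={}
Op 2: ROLLBACK: discarded pending []; in_txn=False
Op 3: UPDATE d=2 (auto-commit; committed d=2)
Op 4: UPDATE d=7 (auto-commit; committed d=7)
Op 5: BEGIN: in_txn=True, pending={}
Final committed: {b=11, d=7}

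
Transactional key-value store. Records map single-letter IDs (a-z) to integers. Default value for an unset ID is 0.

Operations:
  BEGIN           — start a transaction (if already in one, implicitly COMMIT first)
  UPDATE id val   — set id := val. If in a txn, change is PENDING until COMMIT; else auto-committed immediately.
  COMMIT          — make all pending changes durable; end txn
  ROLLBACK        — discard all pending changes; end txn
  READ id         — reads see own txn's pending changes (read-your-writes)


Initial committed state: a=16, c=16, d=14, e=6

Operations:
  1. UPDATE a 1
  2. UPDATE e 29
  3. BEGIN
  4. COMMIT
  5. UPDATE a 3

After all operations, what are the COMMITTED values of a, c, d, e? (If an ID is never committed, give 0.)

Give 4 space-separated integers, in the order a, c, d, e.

Initial committed: {a=16, c=16, d=14, e=6}
Op 1: UPDATE a=1 (auto-commit; committed a=1)
Op 2: UPDATE e=29 (auto-commit; committed e=29)
Op 3: BEGIN: in_txn=True, pending={}
Op 4: COMMIT: merged [] into committed; committed now {a=1, c=16, d=14, e=29}
Op 5: UPDATE a=3 (auto-commit; committed a=3)
Final committed: {a=3, c=16, d=14, e=29}

Answer: 3 16 14 29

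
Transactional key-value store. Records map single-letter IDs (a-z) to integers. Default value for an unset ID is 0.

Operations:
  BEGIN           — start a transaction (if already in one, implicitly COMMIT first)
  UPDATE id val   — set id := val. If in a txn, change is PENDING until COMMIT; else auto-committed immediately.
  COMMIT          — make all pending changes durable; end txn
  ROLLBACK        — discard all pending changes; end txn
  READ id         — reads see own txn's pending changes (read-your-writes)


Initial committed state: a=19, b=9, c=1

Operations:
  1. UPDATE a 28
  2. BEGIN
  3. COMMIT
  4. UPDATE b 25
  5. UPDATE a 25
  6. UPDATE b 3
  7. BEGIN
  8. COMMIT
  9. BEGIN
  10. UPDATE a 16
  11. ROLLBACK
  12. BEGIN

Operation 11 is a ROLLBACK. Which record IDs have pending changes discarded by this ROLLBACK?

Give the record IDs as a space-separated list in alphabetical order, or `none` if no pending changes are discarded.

Answer: a

Derivation:
Initial committed: {a=19, b=9, c=1}
Op 1: UPDATE a=28 (auto-commit; committed a=28)
Op 2: BEGIN: in_txn=True, pending={}
Op 3: COMMIT: merged [] into committed; committed now {a=28, b=9, c=1}
Op 4: UPDATE b=25 (auto-commit; committed b=25)
Op 5: UPDATE a=25 (auto-commit; committed a=25)
Op 6: UPDATE b=3 (auto-commit; committed b=3)
Op 7: BEGIN: in_txn=True, pending={}
Op 8: COMMIT: merged [] into committed; committed now {a=25, b=3, c=1}
Op 9: BEGIN: in_txn=True, pending={}
Op 10: UPDATE a=16 (pending; pending now {a=16})
Op 11: ROLLBACK: discarded pending ['a']; in_txn=False
Op 12: BEGIN: in_txn=True, pending={}
ROLLBACK at op 11 discards: ['a']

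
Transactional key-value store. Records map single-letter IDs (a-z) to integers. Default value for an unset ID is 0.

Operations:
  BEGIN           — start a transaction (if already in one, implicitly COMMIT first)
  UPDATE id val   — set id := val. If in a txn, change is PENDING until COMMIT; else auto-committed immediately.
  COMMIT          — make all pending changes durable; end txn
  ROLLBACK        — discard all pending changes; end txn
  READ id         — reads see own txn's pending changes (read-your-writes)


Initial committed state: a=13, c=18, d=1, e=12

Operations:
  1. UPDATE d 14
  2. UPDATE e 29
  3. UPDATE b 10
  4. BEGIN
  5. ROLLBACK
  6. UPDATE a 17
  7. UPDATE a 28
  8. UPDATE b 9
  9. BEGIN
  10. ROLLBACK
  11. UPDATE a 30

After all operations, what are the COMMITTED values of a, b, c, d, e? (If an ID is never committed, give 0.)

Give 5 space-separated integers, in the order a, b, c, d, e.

Initial committed: {a=13, c=18, d=1, e=12}
Op 1: UPDATE d=14 (auto-commit; committed d=14)
Op 2: UPDATE e=29 (auto-commit; committed e=29)
Op 3: UPDATE b=10 (auto-commit; committed b=10)
Op 4: BEGIN: in_txn=True, pending={}
Op 5: ROLLBACK: discarded pending []; in_txn=False
Op 6: UPDATE a=17 (auto-commit; committed a=17)
Op 7: UPDATE a=28 (auto-commit; committed a=28)
Op 8: UPDATE b=9 (auto-commit; committed b=9)
Op 9: BEGIN: in_txn=True, pending={}
Op 10: ROLLBACK: discarded pending []; in_txn=False
Op 11: UPDATE a=30 (auto-commit; committed a=30)
Final committed: {a=30, b=9, c=18, d=14, e=29}

Answer: 30 9 18 14 29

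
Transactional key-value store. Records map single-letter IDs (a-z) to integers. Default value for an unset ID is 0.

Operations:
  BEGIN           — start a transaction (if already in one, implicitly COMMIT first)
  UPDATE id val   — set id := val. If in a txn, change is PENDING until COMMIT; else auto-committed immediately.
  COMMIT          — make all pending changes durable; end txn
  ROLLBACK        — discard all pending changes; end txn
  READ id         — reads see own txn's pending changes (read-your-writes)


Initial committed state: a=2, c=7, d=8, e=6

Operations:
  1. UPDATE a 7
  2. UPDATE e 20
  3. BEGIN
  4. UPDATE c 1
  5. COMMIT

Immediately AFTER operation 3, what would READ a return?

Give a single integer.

Answer: 7

Derivation:
Initial committed: {a=2, c=7, d=8, e=6}
Op 1: UPDATE a=7 (auto-commit; committed a=7)
Op 2: UPDATE e=20 (auto-commit; committed e=20)
Op 3: BEGIN: in_txn=True, pending={}
After op 3: visible(a) = 7 (pending={}, committed={a=7, c=7, d=8, e=20})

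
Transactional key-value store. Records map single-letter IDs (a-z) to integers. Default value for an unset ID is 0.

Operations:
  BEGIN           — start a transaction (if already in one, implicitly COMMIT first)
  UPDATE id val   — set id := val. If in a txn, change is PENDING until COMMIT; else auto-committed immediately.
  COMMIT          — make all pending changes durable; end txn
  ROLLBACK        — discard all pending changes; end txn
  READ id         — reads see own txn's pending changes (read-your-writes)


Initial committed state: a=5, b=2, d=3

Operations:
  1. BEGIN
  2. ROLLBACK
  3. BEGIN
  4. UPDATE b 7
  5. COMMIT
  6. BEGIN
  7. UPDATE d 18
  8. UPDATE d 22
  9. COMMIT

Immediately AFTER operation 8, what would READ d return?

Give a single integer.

Answer: 22

Derivation:
Initial committed: {a=5, b=2, d=3}
Op 1: BEGIN: in_txn=True, pending={}
Op 2: ROLLBACK: discarded pending []; in_txn=False
Op 3: BEGIN: in_txn=True, pending={}
Op 4: UPDATE b=7 (pending; pending now {b=7})
Op 5: COMMIT: merged ['b'] into committed; committed now {a=5, b=7, d=3}
Op 6: BEGIN: in_txn=True, pending={}
Op 7: UPDATE d=18 (pending; pending now {d=18})
Op 8: UPDATE d=22 (pending; pending now {d=22})
After op 8: visible(d) = 22 (pending={d=22}, committed={a=5, b=7, d=3})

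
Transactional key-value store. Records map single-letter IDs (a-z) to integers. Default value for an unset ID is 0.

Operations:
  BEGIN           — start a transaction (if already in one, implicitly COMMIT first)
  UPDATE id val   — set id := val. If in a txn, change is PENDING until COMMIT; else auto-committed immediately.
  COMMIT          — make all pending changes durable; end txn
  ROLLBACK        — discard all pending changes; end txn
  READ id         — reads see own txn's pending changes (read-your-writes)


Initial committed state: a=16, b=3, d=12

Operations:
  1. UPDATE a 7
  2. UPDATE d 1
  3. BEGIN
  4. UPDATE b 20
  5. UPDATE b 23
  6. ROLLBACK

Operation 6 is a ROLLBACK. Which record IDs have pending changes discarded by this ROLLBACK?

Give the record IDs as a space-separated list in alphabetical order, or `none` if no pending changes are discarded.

Answer: b

Derivation:
Initial committed: {a=16, b=3, d=12}
Op 1: UPDATE a=7 (auto-commit; committed a=7)
Op 2: UPDATE d=1 (auto-commit; committed d=1)
Op 3: BEGIN: in_txn=True, pending={}
Op 4: UPDATE b=20 (pending; pending now {b=20})
Op 5: UPDATE b=23 (pending; pending now {b=23})
Op 6: ROLLBACK: discarded pending ['b']; in_txn=False
ROLLBACK at op 6 discards: ['b']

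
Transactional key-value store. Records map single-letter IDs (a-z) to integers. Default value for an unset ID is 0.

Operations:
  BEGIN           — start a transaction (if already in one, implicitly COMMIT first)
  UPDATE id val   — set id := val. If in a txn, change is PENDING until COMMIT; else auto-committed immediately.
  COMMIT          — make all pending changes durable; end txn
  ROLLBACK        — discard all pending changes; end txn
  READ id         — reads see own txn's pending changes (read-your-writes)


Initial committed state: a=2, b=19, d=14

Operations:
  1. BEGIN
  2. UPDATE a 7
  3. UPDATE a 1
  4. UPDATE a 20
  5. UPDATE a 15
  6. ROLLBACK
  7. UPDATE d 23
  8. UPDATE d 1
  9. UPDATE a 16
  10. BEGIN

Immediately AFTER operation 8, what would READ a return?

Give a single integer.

Answer: 2

Derivation:
Initial committed: {a=2, b=19, d=14}
Op 1: BEGIN: in_txn=True, pending={}
Op 2: UPDATE a=7 (pending; pending now {a=7})
Op 3: UPDATE a=1 (pending; pending now {a=1})
Op 4: UPDATE a=20 (pending; pending now {a=20})
Op 5: UPDATE a=15 (pending; pending now {a=15})
Op 6: ROLLBACK: discarded pending ['a']; in_txn=False
Op 7: UPDATE d=23 (auto-commit; committed d=23)
Op 8: UPDATE d=1 (auto-commit; committed d=1)
After op 8: visible(a) = 2 (pending={}, committed={a=2, b=19, d=1})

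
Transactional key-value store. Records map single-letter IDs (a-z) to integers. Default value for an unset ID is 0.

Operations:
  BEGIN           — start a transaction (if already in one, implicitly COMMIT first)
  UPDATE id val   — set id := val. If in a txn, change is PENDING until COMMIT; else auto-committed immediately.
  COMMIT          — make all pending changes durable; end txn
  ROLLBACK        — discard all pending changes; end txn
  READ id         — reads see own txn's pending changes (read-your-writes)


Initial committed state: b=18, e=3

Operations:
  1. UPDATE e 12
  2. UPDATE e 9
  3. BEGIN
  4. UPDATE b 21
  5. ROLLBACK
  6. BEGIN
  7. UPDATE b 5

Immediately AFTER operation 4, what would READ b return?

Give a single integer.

Answer: 21

Derivation:
Initial committed: {b=18, e=3}
Op 1: UPDATE e=12 (auto-commit; committed e=12)
Op 2: UPDATE e=9 (auto-commit; committed e=9)
Op 3: BEGIN: in_txn=True, pending={}
Op 4: UPDATE b=21 (pending; pending now {b=21})
After op 4: visible(b) = 21 (pending={b=21}, committed={b=18, e=9})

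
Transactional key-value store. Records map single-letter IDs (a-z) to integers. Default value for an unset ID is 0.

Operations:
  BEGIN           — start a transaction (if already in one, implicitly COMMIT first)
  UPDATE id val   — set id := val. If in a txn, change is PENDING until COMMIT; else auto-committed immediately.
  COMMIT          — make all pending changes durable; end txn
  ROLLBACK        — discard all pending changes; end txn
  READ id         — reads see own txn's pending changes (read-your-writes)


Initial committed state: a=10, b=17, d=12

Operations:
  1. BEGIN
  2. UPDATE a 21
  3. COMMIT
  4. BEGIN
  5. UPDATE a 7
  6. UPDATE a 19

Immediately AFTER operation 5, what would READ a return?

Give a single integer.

Initial committed: {a=10, b=17, d=12}
Op 1: BEGIN: in_txn=True, pending={}
Op 2: UPDATE a=21 (pending; pending now {a=21})
Op 3: COMMIT: merged ['a'] into committed; committed now {a=21, b=17, d=12}
Op 4: BEGIN: in_txn=True, pending={}
Op 5: UPDATE a=7 (pending; pending now {a=7})
After op 5: visible(a) = 7 (pending={a=7}, committed={a=21, b=17, d=12})

Answer: 7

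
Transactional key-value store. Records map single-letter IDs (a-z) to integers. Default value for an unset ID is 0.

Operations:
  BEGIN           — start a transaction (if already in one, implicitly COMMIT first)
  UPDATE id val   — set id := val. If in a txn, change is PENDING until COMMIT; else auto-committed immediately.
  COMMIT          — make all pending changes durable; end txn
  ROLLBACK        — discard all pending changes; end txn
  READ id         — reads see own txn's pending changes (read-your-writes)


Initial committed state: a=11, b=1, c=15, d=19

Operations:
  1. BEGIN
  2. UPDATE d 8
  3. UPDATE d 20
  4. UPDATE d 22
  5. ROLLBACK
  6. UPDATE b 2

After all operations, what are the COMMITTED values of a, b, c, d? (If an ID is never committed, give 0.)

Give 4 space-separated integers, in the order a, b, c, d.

Initial committed: {a=11, b=1, c=15, d=19}
Op 1: BEGIN: in_txn=True, pending={}
Op 2: UPDATE d=8 (pending; pending now {d=8})
Op 3: UPDATE d=20 (pending; pending now {d=20})
Op 4: UPDATE d=22 (pending; pending now {d=22})
Op 5: ROLLBACK: discarded pending ['d']; in_txn=False
Op 6: UPDATE b=2 (auto-commit; committed b=2)
Final committed: {a=11, b=2, c=15, d=19}

Answer: 11 2 15 19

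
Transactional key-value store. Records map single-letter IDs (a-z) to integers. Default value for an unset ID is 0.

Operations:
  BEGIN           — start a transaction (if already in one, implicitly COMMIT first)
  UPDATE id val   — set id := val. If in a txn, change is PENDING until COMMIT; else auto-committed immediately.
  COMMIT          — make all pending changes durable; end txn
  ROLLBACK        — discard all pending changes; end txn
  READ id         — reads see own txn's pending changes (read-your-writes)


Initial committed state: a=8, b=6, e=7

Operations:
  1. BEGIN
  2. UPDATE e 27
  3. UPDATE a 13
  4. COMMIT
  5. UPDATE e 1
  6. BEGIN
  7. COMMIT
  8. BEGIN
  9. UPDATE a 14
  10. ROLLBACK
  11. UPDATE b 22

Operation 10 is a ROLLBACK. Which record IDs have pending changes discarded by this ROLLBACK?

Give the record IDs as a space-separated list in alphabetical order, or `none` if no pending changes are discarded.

Answer: a

Derivation:
Initial committed: {a=8, b=6, e=7}
Op 1: BEGIN: in_txn=True, pending={}
Op 2: UPDATE e=27 (pending; pending now {e=27})
Op 3: UPDATE a=13 (pending; pending now {a=13, e=27})
Op 4: COMMIT: merged ['a', 'e'] into committed; committed now {a=13, b=6, e=27}
Op 5: UPDATE e=1 (auto-commit; committed e=1)
Op 6: BEGIN: in_txn=True, pending={}
Op 7: COMMIT: merged [] into committed; committed now {a=13, b=6, e=1}
Op 8: BEGIN: in_txn=True, pending={}
Op 9: UPDATE a=14 (pending; pending now {a=14})
Op 10: ROLLBACK: discarded pending ['a']; in_txn=False
Op 11: UPDATE b=22 (auto-commit; committed b=22)
ROLLBACK at op 10 discards: ['a']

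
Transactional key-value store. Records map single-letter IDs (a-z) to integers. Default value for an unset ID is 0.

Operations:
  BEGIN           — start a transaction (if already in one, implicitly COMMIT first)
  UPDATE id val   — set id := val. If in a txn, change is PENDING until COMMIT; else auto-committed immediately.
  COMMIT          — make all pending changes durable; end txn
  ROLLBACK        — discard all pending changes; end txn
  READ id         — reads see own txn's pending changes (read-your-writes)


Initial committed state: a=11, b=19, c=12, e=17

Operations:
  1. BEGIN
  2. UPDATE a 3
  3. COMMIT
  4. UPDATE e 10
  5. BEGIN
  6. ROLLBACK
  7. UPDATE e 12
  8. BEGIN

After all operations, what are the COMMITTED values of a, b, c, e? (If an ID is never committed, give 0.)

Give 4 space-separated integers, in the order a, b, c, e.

Initial committed: {a=11, b=19, c=12, e=17}
Op 1: BEGIN: in_txn=True, pending={}
Op 2: UPDATE a=3 (pending; pending now {a=3})
Op 3: COMMIT: merged ['a'] into committed; committed now {a=3, b=19, c=12, e=17}
Op 4: UPDATE e=10 (auto-commit; committed e=10)
Op 5: BEGIN: in_txn=True, pending={}
Op 6: ROLLBACK: discarded pending []; in_txn=False
Op 7: UPDATE e=12 (auto-commit; committed e=12)
Op 8: BEGIN: in_txn=True, pending={}
Final committed: {a=3, b=19, c=12, e=12}

Answer: 3 19 12 12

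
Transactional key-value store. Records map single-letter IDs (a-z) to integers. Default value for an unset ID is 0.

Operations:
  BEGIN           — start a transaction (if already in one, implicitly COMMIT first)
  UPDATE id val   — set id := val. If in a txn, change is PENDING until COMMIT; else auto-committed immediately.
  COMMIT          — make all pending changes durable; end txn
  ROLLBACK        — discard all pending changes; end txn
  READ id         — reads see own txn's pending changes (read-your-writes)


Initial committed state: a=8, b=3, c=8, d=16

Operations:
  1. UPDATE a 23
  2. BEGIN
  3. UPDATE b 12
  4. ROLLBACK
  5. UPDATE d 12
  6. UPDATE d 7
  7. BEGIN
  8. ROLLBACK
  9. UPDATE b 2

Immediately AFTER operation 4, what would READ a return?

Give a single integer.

Initial committed: {a=8, b=3, c=8, d=16}
Op 1: UPDATE a=23 (auto-commit; committed a=23)
Op 2: BEGIN: in_txn=True, pending={}
Op 3: UPDATE b=12 (pending; pending now {b=12})
Op 4: ROLLBACK: discarded pending ['b']; in_txn=False
After op 4: visible(a) = 23 (pending={}, committed={a=23, b=3, c=8, d=16})

Answer: 23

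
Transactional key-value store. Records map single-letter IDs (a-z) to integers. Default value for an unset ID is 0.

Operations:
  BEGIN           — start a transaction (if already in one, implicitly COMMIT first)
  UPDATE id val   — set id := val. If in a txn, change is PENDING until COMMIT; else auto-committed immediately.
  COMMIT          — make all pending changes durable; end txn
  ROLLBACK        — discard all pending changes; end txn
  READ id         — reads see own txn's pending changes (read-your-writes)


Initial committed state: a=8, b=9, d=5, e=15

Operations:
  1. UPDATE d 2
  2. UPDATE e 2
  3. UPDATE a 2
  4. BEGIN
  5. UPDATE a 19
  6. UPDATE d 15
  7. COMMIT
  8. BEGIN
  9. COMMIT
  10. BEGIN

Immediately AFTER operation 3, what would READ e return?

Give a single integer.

Initial committed: {a=8, b=9, d=5, e=15}
Op 1: UPDATE d=2 (auto-commit; committed d=2)
Op 2: UPDATE e=2 (auto-commit; committed e=2)
Op 3: UPDATE a=2 (auto-commit; committed a=2)
After op 3: visible(e) = 2 (pending={}, committed={a=2, b=9, d=2, e=2})

Answer: 2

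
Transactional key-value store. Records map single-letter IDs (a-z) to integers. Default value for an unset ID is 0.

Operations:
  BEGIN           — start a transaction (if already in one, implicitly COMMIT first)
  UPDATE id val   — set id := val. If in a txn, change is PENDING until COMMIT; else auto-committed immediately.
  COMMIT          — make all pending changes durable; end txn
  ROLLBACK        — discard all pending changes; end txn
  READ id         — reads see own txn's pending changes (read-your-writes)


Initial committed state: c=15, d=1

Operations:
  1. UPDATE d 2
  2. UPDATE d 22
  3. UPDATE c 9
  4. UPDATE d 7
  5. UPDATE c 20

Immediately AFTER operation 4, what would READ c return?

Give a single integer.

Initial committed: {c=15, d=1}
Op 1: UPDATE d=2 (auto-commit; committed d=2)
Op 2: UPDATE d=22 (auto-commit; committed d=22)
Op 3: UPDATE c=9 (auto-commit; committed c=9)
Op 4: UPDATE d=7 (auto-commit; committed d=7)
After op 4: visible(c) = 9 (pending={}, committed={c=9, d=7})

Answer: 9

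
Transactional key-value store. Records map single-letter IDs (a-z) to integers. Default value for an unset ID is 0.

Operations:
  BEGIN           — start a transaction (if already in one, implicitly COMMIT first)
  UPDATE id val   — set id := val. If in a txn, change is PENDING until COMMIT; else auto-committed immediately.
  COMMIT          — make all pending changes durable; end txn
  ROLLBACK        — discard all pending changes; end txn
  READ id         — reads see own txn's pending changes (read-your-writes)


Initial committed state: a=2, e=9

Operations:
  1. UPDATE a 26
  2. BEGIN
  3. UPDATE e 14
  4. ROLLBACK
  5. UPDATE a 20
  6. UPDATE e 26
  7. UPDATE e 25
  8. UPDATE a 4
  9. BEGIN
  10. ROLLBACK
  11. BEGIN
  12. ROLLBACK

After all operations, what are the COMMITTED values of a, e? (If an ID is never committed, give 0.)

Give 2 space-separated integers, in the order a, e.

Answer: 4 25

Derivation:
Initial committed: {a=2, e=9}
Op 1: UPDATE a=26 (auto-commit; committed a=26)
Op 2: BEGIN: in_txn=True, pending={}
Op 3: UPDATE e=14 (pending; pending now {e=14})
Op 4: ROLLBACK: discarded pending ['e']; in_txn=False
Op 5: UPDATE a=20 (auto-commit; committed a=20)
Op 6: UPDATE e=26 (auto-commit; committed e=26)
Op 7: UPDATE e=25 (auto-commit; committed e=25)
Op 8: UPDATE a=4 (auto-commit; committed a=4)
Op 9: BEGIN: in_txn=True, pending={}
Op 10: ROLLBACK: discarded pending []; in_txn=False
Op 11: BEGIN: in_txn=True, pending={}
Op 12: ROLLBACK: discarded pending []; in_txn=False
Final committed: {a=4, e=25}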